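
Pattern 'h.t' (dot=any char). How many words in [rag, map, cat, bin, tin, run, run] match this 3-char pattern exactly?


Pattern 'h.t' means: starts with 'h', any single char, ends with 't'.
Checking each word (must be exactly 3 chars):
  'rag' (len=3): no
  'map' (len=3): no
  'cat' (len=3): no
  'bin' (len=3): no
  'tin' (len=3): no
  'run' (len=3): no
  'run' (len=3): no
Matching words: []
Total: 0

0


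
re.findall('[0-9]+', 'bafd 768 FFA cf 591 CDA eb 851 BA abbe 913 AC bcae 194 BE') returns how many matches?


Pattern '[0-9]+' finds one or more digits.
Text: 'bafd 768 FFA cf 591 CDA eb 851 BA abbe 913 AC bcae 194 BE'
Scanning for matches:
  Match 1: '768'
  Match 2: '591'
  Match 3: '851'
  Match 4: '913'
  Match 5: '194'
Total matches: 5

5


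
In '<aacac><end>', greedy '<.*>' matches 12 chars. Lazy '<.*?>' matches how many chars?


Greedy '<.*>' tries to match as MUCH as possible.
Lazy '<.*?>' tries to match as LITTLE as possible.

String: '<aacac><end>'
Greedy '<.*>' starts at first '<' and extends to the LAST '>': '<aacac><end>' (12 chars)
Lazy '<.*?>' starts at first '<' and stops at the FIRST '>': '<aacac>' (7 chars)

7


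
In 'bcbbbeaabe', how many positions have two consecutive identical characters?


Looking for consecutive identical characters in 'bcbbbeaabe':
  pos 0-1: 'b' vs 'c' -> different
  pos 1-2: 'c' vs 'b' -> different
  pos 2-3: 'b' vs 'b' -> MATCH ('bb')
  pos 3-4: 'b' vs 'b' -> MATCH ('bb')
  pos 4-5: 'b' vs 'e' -> different
  pos 5-6: 'e' vs 'a' -> different
  pos 6-7: 'a' vs 'a' -> MATCH ('aa')
  pos 7-8: 'a' vs 'b' -> different
  pos 8-9: 'b' vs 'e' -> different
Consecutive identical pairs: ['bb', 'bb', 'aa']
Count: 3

3


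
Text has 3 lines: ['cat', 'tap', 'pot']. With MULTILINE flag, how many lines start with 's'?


With MULTILINE flag, ^ matches the start of each line.
Lines: ['cat', 'tap', 'pot']
Checking which lines start with 's':
  Line 1: 'cat' -> no
  Line 2: 'tap' -> no
  Line 3: 'pot' -> no
Matching lines: []
Count: 0

0


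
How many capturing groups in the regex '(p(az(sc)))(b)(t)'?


To count capturing groups, count each '(' that starts a group.
Pattern: '(p(az(sc)))(b)(t)'
Walking through the pattern:
  Position 0: '(' -> group #1
  Position 2: '(' -> group #2
  Position 5: '(' -> group #3
  Position 11: '(' -> group #4
  Position 14: '(' -> group #5
Total capturing groups: 5

5


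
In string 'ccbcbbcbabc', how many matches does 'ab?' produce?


Pattern 'ab?' matches 'a' optionally followed by 'b'.
String: 'ccbcbbcbabc'
Scanning left to right for 'a' then checking next char:
  Match 1: 'ab' (a followed by b)
Total matches: 1

1


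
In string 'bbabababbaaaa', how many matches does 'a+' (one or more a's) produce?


Pattern 'a+' matches one or more consecutive a's.
String: 'bbabababbaaaa'
Scanning for runs of a:
  Match 1: 'a' (length 1)
  Match 2: 'a' (length 1)
  Match 3: 'a' (length 1)
  Match 4: 'aaaa' (length 4)
Total matches: 4

4


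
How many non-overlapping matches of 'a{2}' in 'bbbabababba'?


Pattern 'a{2}' matches exactly 2 consecutive a's (greedy, non-overlapping).
String: 'bbbabababba'
Scanning for runs of a's:
  Run at pos 3: 'a' (length 1) -> 0 match(es)
  Run at pos 5: 'a' (length 1) -> 0 match(es)
  Run at pos 7: 'a' (length 1) -> 0 match(es)
  Run at pos 10: 'a' (length 1) -> 0 match(es)
Matches found: []
Total: 0

0


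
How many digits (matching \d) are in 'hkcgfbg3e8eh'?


\d matches any digit 0-9.
Scanning 'hkcgfbg3e8eh':
  pos 7: '3' -> DIGIT
  pos 9: '8' -> DIGIT
Digits found: ['3', '8']
Total: 2

2


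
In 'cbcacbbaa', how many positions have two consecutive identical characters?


Looking for consecutive identical characters in 'cbcacbbaa':
  pos 0-1: 'c' vs 'b' -> different
  pos 1-2: 'b' vs 'c' -> different
  pos 2-3: 'c' vs 'a' -> different
  pos 3-4: 'a' vs 'c' -> different
  pos 4-5: 'c' vs 'b' -> different
  pos 5-6: 'b' vs 'b' -> MATCH ('bb')
  pos 6-7: 'b' vs 'a' -> different
  pos 7-8: 'a' vs 'a' -> MATCH ('aa')
Consecutive identical pairs: ['bb', 'aa']
Count: 2

2


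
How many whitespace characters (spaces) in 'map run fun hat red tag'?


\s matches whitespace characters (spaces, tabs, etc.).
Text: 'map run fun hat red tag'
This text has 6 words separated by spaces.
Number of spaces = number of words - 1 = 6 - 1 = 5

5


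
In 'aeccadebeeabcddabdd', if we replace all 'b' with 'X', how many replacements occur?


re.sub('b', 'X', text) replaces every occurrence of 'b' with 'X'.
Text: 'aeccadebeeabcddabdd'
Scanning for 'b':
  pos 7: 'b' -> replacement #1
  pos 11: 'b' -> replacement #2
  pos 16: 'b' -> replacement #3
Total replacements: 3

3


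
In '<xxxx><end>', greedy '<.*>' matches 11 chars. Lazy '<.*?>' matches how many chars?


Greedy '<.*>' tries to match as MUCH as possible.
Lazy '<.*?>' tries to match as LITTLE as possible.

String: '<xxxx><end>'
Greedy '<.*>' starts at first '<' and extends to the LAST '>': '<xxxx><end>' (11 chars)
Lazy '<.*?>' starts at first '<' and stops at the FIRST '>': '<xxxx>' (6 chars)

6


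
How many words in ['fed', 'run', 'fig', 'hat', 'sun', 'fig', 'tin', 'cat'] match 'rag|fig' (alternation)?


Alternation 'rag|fig' matches either 'rag' or 'fig'.
Checking each word:
  'fed' -> no
  'run' -> no
  'fig' -> MATCH
  'hat' -> no
  'sun' -> no
  'fig' -> MATCH
  'tin' -> no
  'cat' -> no
Matches: ['fig', 'fig']
Count: 2

2


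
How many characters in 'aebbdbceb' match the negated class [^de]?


Negated class [^de] matches any char NOT in {d, e}
Scanning 'aebbdbceb':
  pos 0: 'a' -> MATCH
  pos 1: 'e' -> no (excluded)
  pos 2: 'b' -> MATCH
  pos 3: 'b' -> MATCH
  pos 4: 'd' -> no (excluded)
  pos 5: 'b' -> MATCH
  pos 6: 'c' -> MATCH
  pos 7: 'e' -> no (excluded)
  pos 8: 'b' -> MATCH
Total matches: 6

6


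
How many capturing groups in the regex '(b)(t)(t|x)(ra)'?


To count capturing groups, count each '(' that starts a group.
Pattern: '(b)(t)(t|x)(ra)'
Walking through the pattern:
  Position 0: '(' -> group #1
  Position 3: '(' -> group #2
  Position 6: '(' -> group #3
  Position 11: '(' -> group #4
Total capturing groups: 4

4


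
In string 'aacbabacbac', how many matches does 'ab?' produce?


Pattern 'ab?' matches 'a' optionally followed by 'b'.
String: 'aacbabacbac'
Scanning left to right for 'a' then checking next char:
  Match 1: 'a' (a not followed by b)
  Match 2: 'a' (a not followed by b)
  Match 3: 'ab' (a followed by b)
  Match 4: 'a' (a not followed by b)
  Match 5: 'a' (a not followed by b)
Total matches: 5

5


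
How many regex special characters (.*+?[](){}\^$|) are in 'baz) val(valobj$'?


Regex special characters are: . * + ? [ ] ( ) { } \ ^ $ |
Scanning 'baz) val(valobj$':
  pos 3: ')' -> SPECIAL
  pos 8: '(' -> SPECIAL
  pos 15: '$' -> SPECIAL
Special chars found: [')', '(', '$']
Total: 3

3


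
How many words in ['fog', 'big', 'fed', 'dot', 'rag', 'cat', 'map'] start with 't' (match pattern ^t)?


Pattern ^t anchors to start of word. Check which words begin with 't':
  'fog' -> no
  'big' -> no
  'fed' -> no
  'dot' -> no
  'rag' -> no
  'cat' -> no
  'map' -> no
Matching words: []
Count: 0

0


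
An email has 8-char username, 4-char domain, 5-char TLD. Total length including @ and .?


An email address has format: username@domain.tld
Username length: 8
'@' character: 1
Domain length: 4
'.' character: 1
TLD length: 5
Total = 8 + 1 + 4 + 1 + 5 = 19

19


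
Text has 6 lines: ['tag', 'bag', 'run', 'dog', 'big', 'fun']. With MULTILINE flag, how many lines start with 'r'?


With MULTILINE flag, ^ matches the start of each line.
Lines: ['tag', 'bag', 'run', 'dog', 'big', 'fun']
Checking which lines start with 'r':
  Line 1: 'tag' -> no
  Line 2: 'bag' -> no
  Line 3: 'run' -> MATCH
  Line 4: 'dog' -> no
  Line 5: 'big' -> no
  Line 6: 'fun' -> no
Matching lines: ['run']
Count: 1

1


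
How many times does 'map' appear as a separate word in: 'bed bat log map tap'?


Scanning each word for exact match 'map':
  Word 1: 'bed' -> no
  Word 2: 'bat' -> no
  Word 3: 'log' -> no
  Word 4: 'map' -> MATCH
  Word 5: 'tap' -> no
Total matches: 1

1


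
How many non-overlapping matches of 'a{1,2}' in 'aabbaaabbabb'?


Pattern 'a{1,2}' matches between 1 and 2 consecutive a's (greedy).
String: 'aabbaaabbabb'
Finding runs of a's and applying greedy matching:
  Run at pos 0: 'aa' (length 2)
  Run at pos 4: 'aaa' (length 3)
  Run at pos 9: 'a' (length 1)
Matches: ['aa', 'aa', 'a', 'a']
Count: 4

4


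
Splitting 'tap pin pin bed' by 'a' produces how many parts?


Splitting by 'a' breaks the string at each occurrence of the separator.
Text: 'tap pin pin bed'
Parts after split:
  Part 1: 't'
  Part 2: 'p pin pin bed'
Total parts: 2

2


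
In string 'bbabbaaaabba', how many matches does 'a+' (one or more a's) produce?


Pattern 'a+' matches one or more consecutive a's.
String: 'bbabbaaaabba'
Scanning for runs of a:
  Match 1: 'a' (length 1)
  Match 2: 'aaaa' (length 4)
  Match 3: 'a' (length 1)
Total matches: 3

3


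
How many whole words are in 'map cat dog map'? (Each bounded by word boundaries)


Word boundaries (\b) mark the start/end of each word.
Text: 'map cat dog map'
Splitting by whitespace:
  Word 1: 'map'
  Word 2: 'cat'
  Word 3: 'dog'
  Word 4: 'map'
Total whole words: 4

4


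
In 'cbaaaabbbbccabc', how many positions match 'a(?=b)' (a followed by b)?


Lookahead 'a(?=b)' matches 'a' only when followed by 'b'.
String: 'cbaaaabbbbccabc'
Checking each position where char is 'a':
  pos 2: 'a' -> no (next='a')
  pos 3: 'a' -> no (next='a')
  pos 4: 'a' -> no (next='a')
  pos 5: 'a' -> MATCH (next='b')
  pos 12: 'a' -> MATCH (next='b')
Matching positions: [5, 12]
Count: 2

2


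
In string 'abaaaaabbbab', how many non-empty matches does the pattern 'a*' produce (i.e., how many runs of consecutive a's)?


Pattern 'a*' matches zero or more a's. We want non-empty runs of consecutive a's.
String: 'abaaaaabbbab'
Walking through the string to find runs of a's:
  Run 1: positions 0-0 -> 'a'
  Run 2: positions 2-6 -> 'aaaaa'
  Run 3: positions 10-10 -> 'a'
Non-empty runs found: ['a', 'aaaaa', 'a']
Count: 3

3


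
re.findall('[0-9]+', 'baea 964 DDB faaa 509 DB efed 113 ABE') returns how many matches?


Pattern '[0-9]+' finds one or more digits.
Text: 'baea 964 DDB faaa 509 DB efed 113 ABE'
Scanning for matches:
  Match 1: '964'
  Match 2: '509'
  Match 3: '113'
Total matches: 3

3


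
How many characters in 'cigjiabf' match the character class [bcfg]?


Character class [bcfg] matches any of: {b, c, f, g}
Scanning string 'cigjiabf' character by character:
  pos 0: 'c' -> MATCH
  pos 1: 'i' -> no
  pos 2: 'g' -> MATCH
  pos 3: 'j' -> no
  pos 4: 'i' -> no
  pos 5: 'a' -> no
  pos 6: 'b' -> MATCH
  pos 7: 'f' -> MATCH
Total matches: 4

4


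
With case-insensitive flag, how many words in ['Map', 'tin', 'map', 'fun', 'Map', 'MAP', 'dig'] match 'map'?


Case-insensitive matching: compare each word's lowercase form to 'map'.
  'Map' -> lower='map' -> MATCH
  'tin' -> lower='tin' -> no
  'map' -> lower='map' -> MATCH
  'fun' -> lower='fun' -> no
  'Map' -> lower='map' -> MATCH
  'MAP' -> lower='map' -> MATCH
  'dig' -> lower='dig' -> no
Matches: ['Map', 'map', 'Map', 'MAP']
Count: 4

4


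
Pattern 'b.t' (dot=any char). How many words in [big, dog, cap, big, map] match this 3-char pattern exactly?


Pattern 'b.t' means: starts with 'b', any single char, ends with 't'.
Checking each word (must be exactly 3 chars):
  'big' (len=3): no
  'dog' (len=3): no
  'cap' (len=3): no
  'big' (len=3): no
  'map' (len=3): no
Matching words: []
Total: 0

0


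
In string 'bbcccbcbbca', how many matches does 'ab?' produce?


Pattern 'ab?' matches 'a' optionally followed by 'b'.
String: 'bbcccbcbbca'
Scanning left to right for 'a' then checking next char:
  Match 1: 'a' (a not followed by b)
Total matches: 1

1


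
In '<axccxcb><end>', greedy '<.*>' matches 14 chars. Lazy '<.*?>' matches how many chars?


Greedy '<.*>' tries to match as MUCH as possible.
Lazy '<.*?>' tries to match as LITTLE as possible.

String: '<axccxcb><end>'
Greedy '<.*>' starts at first '<' and extends to the LAST '>': '<axccxcb><end>' (14 chars)
Lazy '<.*?>' starts at first '<' and stops at the FIRST '>': '<axccxcb>' (9 chars)

9


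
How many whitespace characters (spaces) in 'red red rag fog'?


\s matches whitespace characters (spaces, tabs, etc.).
Text: 'red red rag fog'
This text has 4 words separated by spaces.
Number of spaces = number of words - 1 = 4 - 1 = 3

3


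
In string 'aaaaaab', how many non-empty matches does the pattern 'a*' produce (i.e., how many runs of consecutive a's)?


Pattern 'a*' matches zero or more a's. We want non-empty runs of consecutive a's.
String: 'aaaaaab'
Walking through the string to find runs of a's:
  Run 1: positions 0-5 -> 'aaaaaa'
Non-empty runs found: ['aaaaaa']
Count: 1

1


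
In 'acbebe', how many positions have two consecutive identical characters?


Looking for consecutive identical characters in 'acbebe':
  pos 0-1: 'a' vs 'c' -> different
  pos 1-2: 'c' vs 'b' -> different
  pos 2-3: 'b' vs 'e' -> different
  pos 3-4: 'e' vs 'b' -> different
  pos 4-5: 'b' vs 'e' -> different
Consecutive identical pairs: []
Count: 0

0


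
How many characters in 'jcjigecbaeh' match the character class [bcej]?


Character class [bcej] matches any of: {b, c, e, j}
Scanning string 'jcjigecbaeh' character by character:
  pos 0: 'j' -> MATCH
  pos 1: 'c' -> MATCH
  pos 2: 'j' -> MATCH
  pos 3: 'i' -> no
  pos 4: 'g' -> no
  pos 5: 'e' -> MATCH
  pos 6: 'c' -> MATCH
  pos 7: 'b' -> MATCH
  pos 8: 'a' -> no
  pos 9: 'e' -> MATCH
  pos 10: 'h' -> no
Total matches: 7

7


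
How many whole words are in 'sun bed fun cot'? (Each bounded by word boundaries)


Word boundaries (\b) mark the start/end of each word.
Text: 'sun bed fun cot'
Splitting by whitespace:
  Word 1: 'sun'
  Word 2: 'bed'
  Word 3: 'fun'
  Word 4: 'cot'
Total whole words: 4

4


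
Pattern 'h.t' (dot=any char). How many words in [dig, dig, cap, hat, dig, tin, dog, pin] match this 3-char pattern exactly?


Pattern 'h.t' means: starts with 'h', any single char, ends with 't'.
Checking each word (must be exactly 3 chars):
  'dig' (len=3): no
  'dig' (len=3): no
  'cap' (len=3): no
  'hat' (len=3): MATCH
  'dig' (len=3): no
  'tin' (len=3): no
  'dog' (len=3): no
  'pin' (len=3): no
Matching words: ['hat']
Total: 1

1


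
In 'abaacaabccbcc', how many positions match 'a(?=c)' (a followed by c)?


Lookahead 'a(?=c)' matches 'a' only when followed by 'c'.
String: 'abaacaabccbcc'
Checking each position where char is 'a':
  pos 0: 'a' -> no (next='b')
  pos 2: 'a' -> no (next='a')
  pos 3: 'a' -> MATCH (next='c')
  pos 5: 'a' -> no (next='a')
  pos 6: 'a' -> no (next='b')
Matching positions: [3]
Count: 1

1


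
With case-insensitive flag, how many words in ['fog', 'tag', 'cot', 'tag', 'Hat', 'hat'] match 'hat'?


Case-insensitive matching: compare each word's lowercase form to 'hat'.
  'fog' -> lower='fog' -> no
  'tag' -> lower='tag' -> no
  'cot' -> lower='cot' -> no
  'tag' -> lower='tag' -> no
  'Hat' -> lower='hat' -> MATCH
  'hat' -> lower='hat' -> MATCH
Matches: ['Hat', 'hat']
Count: 2

2


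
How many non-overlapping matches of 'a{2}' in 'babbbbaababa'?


Pattern 'a{2}' matches exactly 2 consecutive a's (greedy, non-overlapping).
String: 'babbbbaababa'
Scanning for runs of a's:
  Run at pos 1: 'a' (length 1) -> 0 match(es)
  Run at pos 6: 'aa' (length 2) -> 1 match(es)
  Run at pos 9: 'a' (length 1) -> 0 match(es)
  Run at pos 11: 'a' (length 1) -> 0 match(es)
Matches found: ['aa']
Total: 1

1


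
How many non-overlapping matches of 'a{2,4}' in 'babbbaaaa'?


Pattern 'a{2,4}' matches between 2 and 4 consecutive a's (greedy).
String: 'babbbaaaa'
Finding runs of a's and applying greedy matching:
  Run at pos 1: 'a' (length 1)
  Run at pos 5: 'aaaa' (length 4)
Matches: ['aaaa']
Count: 1

1


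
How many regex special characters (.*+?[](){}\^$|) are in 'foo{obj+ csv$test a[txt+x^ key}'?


Regex special characters are: . * + ? [ ] ( ) { } \ ^ $ |
Scanning 'foo{obj+ csv$test a[txt+x^ key}':
  pos 3: '{' -> SPECIAL
  pos 7: '+' -> SPECIAL
  pos 12: '$' -> SPECIAL
  pos 19: '[' -> SPECIAL
  pos 23: '+' -> SPECIAL
  pos 25: '^' -> SPECIAL
  pos 30: '}' -> SPECIAL
Special chars found: ['{', '+', '$', '[', '+', '^', '}']
Total: 7

7


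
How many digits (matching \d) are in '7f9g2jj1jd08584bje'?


\d matches any digit 0-9.
Scanning '7f9g2jj1jd08584bje':
  pos 0: '7' -> DIGIT
  pos 2: '9' -> DIGIT
  pos 4: '2' -> DIGIT
  pos 7: '1' -> DIGIT
  pos 10: '0' -> DIGIT
  pos 11: '8' -> DIGIT
  pos 12: '5' -> DIGIT
  pos 13: '8' -> DIGIT
  pos 14: '4' -> DIGIT
Digits found: ['7', '9', '2', '1', '0', '8', '5', '8', '4']
Total: 9

9


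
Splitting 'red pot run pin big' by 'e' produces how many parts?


Splitting by 'e' breaks the string at each occurrence of the separator.
Text: 'red pot run pin big'
Parts after split:
  Part 1: 'r'
  Part 2: 'd pot run pin big'
Total parts: 2

2


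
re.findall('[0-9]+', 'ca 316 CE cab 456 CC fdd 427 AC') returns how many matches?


Pattern '[0-9]+' finds one or more digits.
Text: 'ca 316 CE cab 456 CC fdd 427 AC'
Scanning for matches:
  Match 1: '316'
  Match 2: '456'
  Match 3: '427'
Total matches: 3

3


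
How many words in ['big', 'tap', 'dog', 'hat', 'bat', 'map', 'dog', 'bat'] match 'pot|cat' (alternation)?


Alternation 'pot|cat' matches either 'pot' or 'cat'.
Checking each word:
  'big' -> no
  'tap' -> no
  'dog' -> no
  'hat' -> no
  'bat' -> no
  'map' -> no
  'dog' -> no
  'bat' -> no
Matches: []
Count: 0

0


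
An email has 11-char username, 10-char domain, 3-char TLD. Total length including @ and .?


An email address has format: username@domain.tld
Username length: 11
'@' character: 1
Domain length: 10
'.' character: 1
TLD length: 3
Total = 11 + 1 + 10 + 1 + 3 = 26

26


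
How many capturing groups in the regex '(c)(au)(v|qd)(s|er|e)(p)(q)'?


To count capturing groups, count each '(' that starts a group.
Pattern: '(c)(au)(v|qd)(s|er|e)(p)(q)'
Walking through the pattern:
  Position 0: '(' -> group #1
  Position 3: '(' -> group #2
  Position 7: '(' -> group #3
  Position 13: '(' -> group #4
  Position 21: '(' -> group #5
  Position 24: '(' -> group #6
Total capturing groups: 6

6


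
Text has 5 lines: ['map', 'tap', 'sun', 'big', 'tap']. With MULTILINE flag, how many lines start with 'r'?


With MULTILINE flag, ^ matches the start of each line.
Lines: ['map', 'tap', 'sun', 'big', 'tap']
Checking which lines start with 'r':
  Line 1: 'map' -> no
  Line 2: 'tap' -> no
  Line 3: 'sun' -> no
  Line 4: 'big' -> no
  Line 5: 'tap' -> no
Matching lines: []
Count: 0

0


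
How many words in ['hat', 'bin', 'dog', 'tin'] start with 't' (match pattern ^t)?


Pattern ^t anchors to start of word. Check which words begin with 't':
  'hat' -> no
  'bin' -> no
  'dog' -> no
  'tin' -> MATCH (starts with 't')
Matching words: ['tin']
Count: 1

1


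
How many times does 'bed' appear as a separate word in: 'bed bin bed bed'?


Scanning each word for exact match 'bed':
  Word 1: 'bed' -> MATCH
  Word 2: 'bin' -> no
  Word 3: 'bed' -> MATCH
  Word 4: 'bed' -> MATCH
Total matches: 3

3


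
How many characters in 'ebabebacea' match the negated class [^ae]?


Negated class [^ae] matches any char NOT in {a, e}
Scanning 'ebabebacea':
  pos 0: 'e' -> no (excluded)
  pos 1: 'b' -> MATCH
  pos 2: 'a' -> no (excluded)
  pos 3: 'b' -> MATCH
  pos 4: 'e' -> no (excluded)
  pos 5: 'b' -> MATCH
  pos 6: 'a' -> no (excluded)
  pos 7: 'c' -> MATCH
  pos 8: 'e' -> no (excluded)
  pos 9: 'a' -> no (excluded)
Total matches: 4

4


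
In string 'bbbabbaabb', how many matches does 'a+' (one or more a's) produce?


Pattern 'a+' matches one or more consecutive a's.
String: 'bbbabbaabb'
Scanning for runs of a:
  Match 1: 'a' (length 1)
  Match 2: 'aa' (length 2)
Total matches: 2

2


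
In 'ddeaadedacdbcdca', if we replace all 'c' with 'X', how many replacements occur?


re.sub('c', 'X', text) replaces every occurrence of 'c' with 'X'.
Text: 'ddeaadedacdbcdca'
Scanning for 'c':
  pos 9: 'c' -> replacement #1
  pos 12: 'c' -> replacement #2
  pos 14: 'c' -> replacement #3
Total replacements: 3

3


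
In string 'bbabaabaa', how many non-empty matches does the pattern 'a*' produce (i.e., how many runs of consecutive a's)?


Pattern 'a*' matches zero or more a's. We want non-empty runs of consecutive a's.
String: 'bbabaabaa'
Walking through the string to find runs of a's:
  Run 1: positions 2-2 -> 'a'
  Run 2: positions 4-5 -> 'aa'
  Run 3: positions 7-8 -> 'aa'
Non-empty runs found: ['a', 'aa', 'aa']
Count: 3

3


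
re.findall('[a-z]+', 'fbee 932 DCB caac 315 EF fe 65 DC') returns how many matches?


Pattern '[a-z]+' finds one or more lowercase letters.
Text: 'fbee 932 DCB caac 315 EF fe 65 DC'
Scanning for matches:
  Match 1: 'fbee'
  Match 2: 'caac'
  Match 3: 'fe'
Total matches: 3

3


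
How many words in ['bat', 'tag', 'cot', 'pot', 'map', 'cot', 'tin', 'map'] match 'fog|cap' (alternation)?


Alternation 'fog|cap' matches either 'fog' or 'cap'.
Checking each word:
  'bat' -> no
  'tag' -> no
  'cot' -> no
  'pot' -> no
  'map' -> no
  'cot' -> no
  'tin' -> no
  'map' -> no
Matches: []
Count: 0

0


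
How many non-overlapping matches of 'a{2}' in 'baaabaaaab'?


Pattern 'a{2}' matches exactly 2 consecutive a's (greedy, non-overlapping).
String: 'baaabaaaab'
Scanning for runs of a's:
  Run at pos 1: 'aaa' (length 3) -> 1 match(es)
  Run at pos 5: 'aaaa' (length 4) -> 2 match(es)
Matches found: ['aa', 'aa', 'aa']
Total: 3

3


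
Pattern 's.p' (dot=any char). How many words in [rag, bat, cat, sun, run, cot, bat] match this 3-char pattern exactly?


Pattern 's.p' means: starts with 's', any single char, ends with 'p'.
Checking each word (must be exactly 3 chars):
  'rag' (len=3): no
  'bat' (len=3): no
  'cat' (len=3): no
  'sun' (len=3): no
  'run' (len=3): no
  'cot' (len=3): no
  'bat' (len=3): no
Matching words: []
Total: 0

0


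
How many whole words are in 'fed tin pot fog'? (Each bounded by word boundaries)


Word boundaries (\b) mark the start/end of each word.
Text: 'fed tin pot fog'
Splitting by whitespace:
  Word 1: 'fed'
  Word 2: 'tin'
  Word 3: 'pot'
  Word 4: 'fog'
Total whole words: 4

4


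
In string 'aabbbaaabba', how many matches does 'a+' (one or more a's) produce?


Pattern 'a+' matches one or more consecutive a's.
String: 'aabbbaaabba'
Scanning for runs of a:
  Match 1: 'aa' (length 2)
  Match 2: 'aaa' (length 3)
  Match 3: 'a' (length 1)
Total matches: 3

3


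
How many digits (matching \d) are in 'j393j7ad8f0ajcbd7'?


\d matches any digit 0-9.
Scanning 'j393j7ad8f0ajcbd7':
  pos 1: '3' -> DIGIT
  pos 2: '9' -> DIGIT
  pos 3: '3' -> DIGIT
  pos 5: '7' -> DIGIT
  pos 8: '8' -> DIGIT
  pos 10: '0' -> DIGIT
  pos 16: '7' -> DIGIT
Digits found: ['3', '9', '3', '7', '8', '0', '7']
Total: 7

7


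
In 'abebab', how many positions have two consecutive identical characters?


Looking for consecutive identical characters in 'abebab':
  pos 0-1: 'a' vs 'b' -> different
  pos 1-2: 'b' vs 'e' -> different
  pos 2-3: 'e' vs 'b' -> different
  pos 3-4: 'b' vs 'a' -> different
  pos 4-5: 'a' vs 'b' -> different
Consecutive identical pairs: []
Count: 0

0


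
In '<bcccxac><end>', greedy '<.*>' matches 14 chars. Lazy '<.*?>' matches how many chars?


Greedy '<.*>' tries to match as MUCH as possible.
Lazy '<.*?>' tries to match as LITTLE as possible.

String: '<bcccxac><end>'
Greedy '<.*>' starts at first '<' and extends to the LAST '>': '<bcccxac><end>' (14 chars)
Lazy '<.*?>' starts at first '<' and stops at the FIRST '>': '<bcccxac>' (9 chars)

9


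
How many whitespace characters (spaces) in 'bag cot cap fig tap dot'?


\s matches whitespace characters (spaces, tabs, etc.).
Text: 'bag cot cap fig tap dot'
This text has 6 words separated by spaces.
Number of spaces = number of words - 1 = 6 - 1 = 5

5


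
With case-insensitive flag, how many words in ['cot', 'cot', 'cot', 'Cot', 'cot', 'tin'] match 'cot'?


Case-insensitive matching: compare each word's lowercase form to 'cot'.
  'cot' -> lower='cot' -> MATCH
  'cot' -> lower='cot' -> MATCH
  'cot' -> lower='cot' -> MATCH
  'Cot' -> lower='cot' -> MATCH
  'cot' -> lower='cot' -> MATCH
  'tin' -> lower='tin' -> no
Matches: ['cot', 'cot', 'cot', 'Cot', 'cot']
Count: 5

5


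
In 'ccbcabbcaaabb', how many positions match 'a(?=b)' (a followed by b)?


Lookahead 'a(?=b)' matches 'a' only when followed by 'b'.
String: 'ccbcabbcaaabb'
Checking each position where char is 'a':
  pos 4: 'a' -> MATCH (next='b')
  pos 8: 'a' -> no (next='a')
  pos 9: 'a' -> no (next='a')
  pos 10: 'a' -> MATCH (next='b')
Matching positions: [4, 10]
Count: 2

2


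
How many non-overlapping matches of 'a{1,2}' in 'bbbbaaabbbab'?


Pattern 'a{1,2}' matches between 1 and 2 consecutive a's (greedy).
String: 'bbbbaaabbbab'
Finding runs of a's and applying greedy matching:
  Run at pos 4: 'aaa' (length 3)
  Run at pos 10: 'a' (length 1)
Matches: ['aa', 'a', 'a']
Count: 3

3


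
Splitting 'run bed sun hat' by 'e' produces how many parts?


Splitting by 'e' breaks the string at each occurrence of the separator.
Text: 'run bed sun hat'
Parts after split:
  Part 1: 'run b'
  Part 2: 'd sun hat'
Total parts: 2

2


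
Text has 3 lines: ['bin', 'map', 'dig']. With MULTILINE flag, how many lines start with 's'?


With MULTILINE flag, ^ matches the start of each line.
Lines: ['bin', 'map', 'dig']
Checking which lines start with 's':
  Line 1: 'bin' -> no
  Line 2: 'map' -> no
  Line 3: 'dig' -> no
Matching lines: []
Count: 0

0


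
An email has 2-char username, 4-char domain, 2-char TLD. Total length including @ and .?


An email address has format: username@domain.tld
Username length: 2
'@' character: 1
Domain length: 4
'.' character: 1
TLD length: 2
Total = 2 + 1 + 4 + 1 + 2 = 10

10


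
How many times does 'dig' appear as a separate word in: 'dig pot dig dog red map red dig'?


Scanning each word for exact match 'dig':
  Word 1: 'dig' -> MATCH
  Word 2: 'pot' -> no
  Word 3: 'dig' -> MATCH
  Word 4: 'dog' -> no
  Word 5: 'red' -> no
  Word 6: 'map' -> no
  Word 7: 'red' -> no
  Word 8: 'dig' -> MATCH
Total matches: 3

3


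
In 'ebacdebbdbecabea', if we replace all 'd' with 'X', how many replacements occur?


re.sub('d', 'X', text) replaces every occurrence of 'd' with 'X'.
Text: 'ebacdebbdbecabea'
Scanning for 'd':
  pos 4: 'd' -> replacement #1
  pos 8: 'd' -> replacement #2
Total replacements: 2

2


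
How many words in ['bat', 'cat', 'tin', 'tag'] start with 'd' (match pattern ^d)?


Pattern ^d anchors to start of word. Check which words begin with 'd':
  'bat' -> no
  'cat' -> no
  'tin' -> no
  'tag' -> no
Matching words: []
Count: 0

0


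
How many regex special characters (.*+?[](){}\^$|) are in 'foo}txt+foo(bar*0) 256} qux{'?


Regex special characters are: . * + ? [ ] ( ) { } \ ^ $ |
Scanning 'foo}txt+foo(bar*0) 256} qux{':
  pos 3: '}' -> SPECIAL
  pos 7: '+' -> SPECIAL
  pos 11: '(' -> SPECIAL
  pos 15: '*' -> SPECIAL
  pos 17: ')' -> SPECIAL
  pos 22: '}' -> SPECIAL
  pos 27: '{' -> SPECIAL
Special chars found: ['}', '+', '(', '*', ')', '}', '{']
Total: 7

7


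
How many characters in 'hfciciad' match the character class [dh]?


Character class [dh] matches any of: {d, h}
Scanning string 'hfciciad' character by character:
  pos 0: 'h' -> MATCH
  pos 1: 'f' -> no
  pos 2: 'c' -> no
  pos 3: 'i' -> no
  pos 4: 'c' -> no
  pos 5: 'i' -> no
  pos 6: 'a' -> no
  pos 7: 'd' -> MATCH
Total matches: 2

2


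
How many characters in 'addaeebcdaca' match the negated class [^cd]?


Negated class [^cd] matches any char NOT in {c, d}
Scanning 'addaeebcdaca':
  pos 0: 'a' -> MATCH
  pos 1: 'd' -> no (excluded)
  pos 2: 'd' -> no (excluded)
  pos 3: 'a' -> MATCH
  pos 4: 'e' -> MATCH
  pos 5: 'e' -> MATCH
  pos 6: 'b' -> MATCH
  pos 7: 'c' -> no (excluded)
  pos 8: 'd' -> no (excluded)
  pos 9: 'a' -> MATCH
  pos 10: 'c' -> no (excluded)
  pos 11: 'a' -> MATCH
Total matches: 7

7


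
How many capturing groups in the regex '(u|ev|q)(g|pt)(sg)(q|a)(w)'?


To count capturing groups, count each '(' that starts a group.
Pattern: '(u|ev|q)(g|pt)(sg)(q|a)(w)'
Walking through the pattern:
  Position 0: '(' -> group #1
  Position 8: '(' -> group #2
  Position 14: '(' -> group #3
  Position 18: '(' -> group #4
  Position 23: '(' -> group #5
Total capturing groups: 5

5


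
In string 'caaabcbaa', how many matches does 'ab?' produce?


Pattern 'ab?' matches 'a' optionally followed by 'b'.
String: 'caaabcbaa'
Scanning left to right for 'a' then checking next char:
  Match 1: 'a' (a not followed by b)
  Match 2: 'a' (a not followed by b)
  Match 3: 'ab' (a followed by b)
  Match 4: 'a' (a not followed by b)
  Match 5: 'a' (a not followed by b)
Total matches: 5

5


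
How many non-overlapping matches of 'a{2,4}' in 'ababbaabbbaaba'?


Pattern 'a{2,4}' matches between 2 and 4 consecutive a's (greedy).
String: 'ababbaabbbaaba'
Finding runs of a's and applying greedy matching:
  Run at pos 0: 'a' (length 1)
  Run at pos 2: 'a' (length 1)
  Run at pos 5: 'aa' (length 2)
  Run at pos 10: 'aa' (length 2)
  Run at pos 13: 'a' (length 1)
Matches: ['aa', 'aa']
Count: 2

2


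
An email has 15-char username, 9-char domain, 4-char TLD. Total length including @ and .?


An email address has format: username@domain.tld
Username length: 15
'@' character: 1
Domain length: 9
'.' character: 1
TLD length: 4
Total = 15 + 1 + 9 + 1 + 4 = 30

30


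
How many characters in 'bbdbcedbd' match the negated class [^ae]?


Negated class [^ae] matches any char NOT in {a, e}
Scanning 'bbdbcedbd':
  pos 0: 'b' -> MATCH
  pos 1: 'b' -> MATCH
  pos 2: 'd' -> MATCH
  pos 3: 'b' -> MATCH
  pos 4: 'c' -> MATCH
  pos 5: 'e' -> no (excluded)
  pos 6: 'd' -> MATCH
  pos 7: 'b' -> MATCH
  pos 8: 'd' -> MATCH
Total matches: 8

8


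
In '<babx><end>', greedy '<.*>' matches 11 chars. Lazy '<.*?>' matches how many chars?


Greedy '<.*>' tries to match as MUCH as possible.
Lazy '<.*?>' tries to match as LITTLE as possible.

String: '<babx><end>'
Greedy '<.*>' starts at first '<' and extends to the LAST '>': '<babx><end>' (11 chars)
Lazy '<.*?>' starts at first '<' and stops at the FIRST '>': '<babx>' (6 chars)

6


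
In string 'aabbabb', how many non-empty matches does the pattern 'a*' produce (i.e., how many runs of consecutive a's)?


Pattern 'a*' matches zero or more a's. We want non-empty runs of consecutive a's.
String: 'aabbabb'
Walking through the string to find runs of a's:
  Run 1: positions 0-1 -> 'aa'
  Run 2: positions 4-4 -> 'a'
Non-empty runs found: ['aa', 'a']
Count: 2

2


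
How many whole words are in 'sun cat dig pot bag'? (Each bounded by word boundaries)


Word boundaries (\b) mark the start/end of each word.
Text: 'sun cat dig pot bag'
Splitting by whitespace:
  Word 1: 'sun'
  Word 2: 'cat'
  Word 3: 'dig'
  Word 4: 'pot'
  Word 5: 'bag'
Total whole words: 5

5


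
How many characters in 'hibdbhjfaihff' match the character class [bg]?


Character class [bg] matches any of: {b, g}
Scanning string 'hibdbhjfaihff' character by character:
  pos 0: 'h' -> no
  pos 1: 'i' -> no
  pos 2: 'b' -> MATCH
  pos 3: 'd' -> no
  pos 4: 'b' -> MATCH
  pos 5: 'h' -> no
  pos 6: 'j' -> no
  pos 7: 'f' -> no
  pos 8: 'a' -> no
  pos 9: 'i' -> no
  pos 10: 'h' -> no
  pos 11: 'f' -> no
  pos 12: 'f' -> no
Total matches: 2

2


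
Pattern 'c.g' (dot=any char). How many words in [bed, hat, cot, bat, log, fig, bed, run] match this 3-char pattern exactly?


Pattern 'c.g' means: starts with 'c', any single char, ends with 'g'.
Checking each word (must be exactly 3 chars):
  'bed' (len=3): no
  'hat' (len=3): no
  'cot' (len=3): no
  'bat' (len=3): no
  'log' (len=3): no
  'fig' (len=3): no
  'bed' (len=3): no
  'run' (len=3): no
Matching words: []
Total: 0

0


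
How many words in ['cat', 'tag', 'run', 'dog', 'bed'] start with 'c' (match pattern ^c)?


Pattern ^c anchors to start of word. Check which words begin with 'c':
  'cat' -> MATCH (starts with 'c')
  'tag' -> no
  'run' -> no
  'dog' -> no
  'bed' -> no
Matching words: ['cat']
Count: 1

1


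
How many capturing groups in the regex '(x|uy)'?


To count capturing groups, count each '(' that starts a group.
Pattern: '(x|uy)'
Walking through the pattern:
  Position 0: '(' -> group #1
Total capturing groups: 1

1


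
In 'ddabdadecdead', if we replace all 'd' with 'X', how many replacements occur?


re.sub('d', 'X', text) replaces every occurrence of 'd' with 'X'.
Text: 'ddabdadecdead'
Scanning for 'd':
  pos 0: 'd' -> replacement #1
  pos 1: 'd' -> replacement #2
  pos 4: 'd' -> replacement #3
  pos 6: 'd' -> replacement #4
  pos 9: 'd' -> replacement #5
  pos 12: 'd' -> replacement #6
Total replacements: 6

6


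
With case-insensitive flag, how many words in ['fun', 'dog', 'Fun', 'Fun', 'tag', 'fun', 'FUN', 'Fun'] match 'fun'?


Case-insensitive matching: compare each word's lowercase form to 'fun'.
  'fun' -> lower='fun' -> MATCH
  'dog' -> lower='dog' -> no
  'Fun' -> lower='fun' -> MATCH
  'Fun' -> lower='fun' -> MATCH
  'tag' -> lower='tag' -> no
  'fun' -> lower='fun' -> MATCH
  'FUN' -> lower='fun' -> MATCH
  'Fun' -> lower='fun' -> MATCH
Matches: ['fun', 'Fun', 'Fun', 'fun', 'FUN', 'Fun']
Count: 6

6


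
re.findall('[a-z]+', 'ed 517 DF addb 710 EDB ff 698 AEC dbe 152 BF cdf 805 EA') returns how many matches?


Pattern '[a-z]+' finds one or more lowercase letters.
Text: 'ed 517 DF addb 710 EDB ff 698 AEC dbe 152 BF cdf 805 EA'
Scanning for matches:
  Match 1: 'ed'
  Match 2: 'addb'
  Match 3: 'ff'
  Match 4: 'dbe'
  Match 5: 'cdf'
Total matches: 5

5


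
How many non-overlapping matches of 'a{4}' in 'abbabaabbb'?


Pattern 'a{4}' matches exactly 4 consecutive a's (greedy, non-overlapping).
String: 'abbabaabbb'
Scanning for runs of a's:
  Run at pos 0: 'a' (length 1) -> 0 match(es)
  Run at pos 3: 'a' (length 1) -> 0 match(es)
  Run at pos 5: 'aa' (length 2) -> 0 match(es)
Matches found: []
Total: 0

0


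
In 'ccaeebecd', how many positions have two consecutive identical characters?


Looking for consecutive identical characters in 'ccaeebecd':
  pos 0-1: 'c' vs 'c' -> MATCH ('cc')
  pos 1-2: 'c' vs 'a' -> different
  pos 2-3: 'a' vs 'e' -> different
  pos 3-4: 'e' vs 'e' -> MATCH ('ee')
  pos 4-5: 'e' vs 'b' -> different
  pos 5-6: 'b' vs 'e' -> different
  pos 6-7: 'e' vs 'c' -> different
  pos 7-8: 'c' vs 'd' -> different
Consecutive identical pairs: ['cc', 'ee']
Count: 2

2


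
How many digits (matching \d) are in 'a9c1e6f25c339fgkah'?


\d matches any digit 0-9.
Scanning 'a9c1e6f25c339fgkah':
  pos 1: '9' -> DIGIT
  pos 3: '1' -> DIGIT
  pos 5: '6' -> DIGIT
  pos 7: '2' -> DIGIT
  pos 8: '5' -> DIGIT
  pos 10: '3' -> DIGIT
  pos 11: '3' -> DIGIT
  pos 12: '9' -> DIGIT
Digits found: ['9', '1', '6', '2', '5', '3', '3', '9']
Total: 8

8


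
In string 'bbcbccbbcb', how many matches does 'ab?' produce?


Pattern 'ab?' matches 'a' optionally followed by 'b'.
String: 'bbcbccbbcb'
Scanning left to right for 'a' then checking next char:
Total matches: 0

0


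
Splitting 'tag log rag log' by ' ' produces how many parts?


Splitting by ' ' breaks the string at each occurrence of the separator.
Text: 'tag log rag log'
Parts after split:
  Part 1: 'tag'
  Part 2: 'log'
  Part 3: 'rag'
  Part 4: 'log'
Total parts: 4

4


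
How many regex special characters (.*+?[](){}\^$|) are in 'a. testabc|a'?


Regex special characters are: . * + ? [ ] ( ) { } \ ^ $ |
Scanning 'a. testabc|a':
  pos 1: '.' -> SPECIAL
  pos 10: '|' -> SPECIAL
Special chars found: ['.', '|']
Total: 2

2


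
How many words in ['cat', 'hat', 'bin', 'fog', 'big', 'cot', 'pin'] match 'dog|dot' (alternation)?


Alternation 'dog|dot' matches either 'dog' or 'dot'.
Checking each word:
  'cat' -> no
  'hat' -> no
  'bin' -> no
  'fog' -> no
  'big' -> no
  'cot' -> no
  'pin' -> no
Matches: []
Count: 0

0


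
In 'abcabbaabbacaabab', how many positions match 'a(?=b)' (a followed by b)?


Lookahead 'a(?=b)' matches 'a' only when followed by 'b'.
String: 'abcabbaabbacaabab'
Checking each position where char is 'a':
  pos 0: 'a' -> MATCH (next='b')
  pos 3: 'a' -> MATCH (next='b')
  pos 6: 'a' -> no (next='a')
  pos 7: 'a' -> MATCH (next='b')
  pos 10: 'a' -> no (next='c')
  pos 12: 'a' -> no (next='a')
  pos 13: 'a' -> MATCH (next='b')
  pos 15: 'a' -> MATCH (next='b')
Matching positions: [0, 3, 7, 13, 15]
Count: 5

5


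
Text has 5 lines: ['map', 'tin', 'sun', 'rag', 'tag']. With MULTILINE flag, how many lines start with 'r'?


With MULTILINE flag, ^ matches the start of each line.
Lines: ['map', 'tin', 'sun', 'rag', 'tag']
Checking which lines start with 'r':
  Line 1: 'map' -> no
  Line 2: 'tin' -> no
  Line 3: 'sun' -> no
  Line 4: 'rag' -> MATCH
  Line 5: 'tag' -> no
Matching lines: ['rag']
Count: 1

1


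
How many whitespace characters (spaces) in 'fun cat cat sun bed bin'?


\s matches whitespace characters (spaces, tabs, etc.).
Text: 'fun cat cat sun bed bin'
This text has 6 words separated by spaces.
Number of spaces = number of words - 1 = 6 - 1 = 5

5


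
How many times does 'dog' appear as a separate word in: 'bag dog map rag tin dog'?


Scanning each word for exact match 'dog':
  Word 1: 'bag' -> no
  Word 2: 'dog' -> MATCH
  Word 3: 'map' -> no
  Word 4: 'rag' -> no
  Word 5: 'tin' -> no
  Word 6: 'dog' -> MATCH
Total matches: 2

2


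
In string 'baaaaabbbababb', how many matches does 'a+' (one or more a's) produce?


Pattern 'a+' matches one or more consecutive a's.
String: 'baaaaabbbababb'
Scanning for runs of a:
  Match 1: 'aaaaa' (length 5)
  Match 2: 'a' (length 1)
  Match 3: 'a' (length 1)
Total matches: 3

3


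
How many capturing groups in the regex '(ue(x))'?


To count capturing groups, count each '(' that starts a group.
Pattern: '(ue(x))'
Walking through the pattern:
  Position 0: '(' -> group #1
  Position 3: '(' -> group #2
Total capturing groups: 2

2


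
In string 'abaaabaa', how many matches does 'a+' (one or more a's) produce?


Pattern 'a+' matches one or more consecutive a's.
String: 'abaaabaa'
Scanning for runs of a:
  Match 1: 'a' (length 1)
  Match 2: 'aaa' (length 3)
  Match 3: 'aa' (length 2)
Total matches: 3

3


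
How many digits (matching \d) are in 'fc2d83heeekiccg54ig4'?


\d matches any digit 0-9.
Scanning 'fc2d83heeekiccg54ig4':
  pos 2: '2' -> DIGIT
  pos 4: '8' -> DIGIT
  pos 5: '3' -> DIGIT
  pos 15: '5' -> DIGIT
  pos 16: '4' -> DIGIT
  pos 19: '4' -> DIGIT
Digits found: ['2', '8', '3', '5', '4', '4']
Total: 6

6


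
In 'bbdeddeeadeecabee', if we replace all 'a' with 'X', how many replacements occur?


re.sub('a', 'X', text) replaces every occurrence of 'a' with 'X'.
Text: 'bbdeddeeadeecabee'
Scanning for 'a':
  pos 8: 'a' -> replacement #1
  pos 13: 'a' -> replacement #2
Total replacements: 2

2


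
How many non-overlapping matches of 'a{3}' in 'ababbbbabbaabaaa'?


Pattern 'a{3}' matches exactly 3 consecutive a's (greedy, non-overlapping).
String: 'ababbbbabbaabaaa'
Scanning for runs of a's:
  Run at pos 0: 'a' (length 1) -> 0 match(es)
  Run at pos 2: 'a' (length 1) -> 0 match(es)
  Run at pos 7: 'a' (length 1) -> 0 match(es)
  Run at pos 10: 'aa' (length 2) -> 0 match(es)
  Run at pos 13: 'aaa' (length 3) -> 1 match(es)
Matches found: ['aaa']
Total: 1

1


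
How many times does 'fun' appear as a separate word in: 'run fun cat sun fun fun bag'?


Scanning each word for exact match 'fun':
  Word 1: 'run' -> no
  Word 2: 'fun' -> MATCH
  Word 3: 'cat' -> no
  Word 4: 'sun' -> no
  Word 5: 'fun' -> MATCH
  Word 6: 'fun' -> MATCH
  Word 7: 'bag' -> no
Total matches: 3

3


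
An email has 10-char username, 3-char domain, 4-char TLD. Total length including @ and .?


An email address has format: username@domain.tld
Username length: 10
'@' character: 1
Domain length: 3
'.' character: 1
TLD length: 4
Total = 10 + 1 + 3 + 1 + 4 = 19

19
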